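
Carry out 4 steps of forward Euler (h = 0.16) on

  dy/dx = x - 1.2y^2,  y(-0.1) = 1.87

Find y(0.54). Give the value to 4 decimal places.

0.7345

Euler: y_{n+1} = y_n + h·f(x_n, y_n).
x=-0.100000, y=1.870000: f=-4.296280 → y ← 1.870000 + 0.16·(-4.296280) = 1.182595
x=0.060000, y=1.182595: f=-1.618238 → y ← 1.182595 + 0.16·(-1.618238) = 0.923677
x=0.220000, y=0.923677: f=-0.803815 → y ← 0.923677 + 0.16·(-0.803815) = 0.795067
x=0.380000, y=0.795067: f=-0.378557 → y ← 0.795067 + 0.16·(-0.378557) = 0.734498
y(0.54) ≈ 0.7345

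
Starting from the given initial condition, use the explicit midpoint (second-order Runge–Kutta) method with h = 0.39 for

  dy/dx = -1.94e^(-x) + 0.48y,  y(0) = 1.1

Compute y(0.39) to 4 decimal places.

Midpoint: k1 = f(x_n, y_n); k2 = f(x_n + h/2, y_n + (h/2)·k1); y_{n+1} = y_n + h·k2.
x=0.000000, y=1.100000:
  k1 = f(0.000000, 1.100000) = -1.412000
  k2 = f(0.195000, 0.824660) = -1.200462
  y ← 1.100000 + 0.39·(-1.200462) = 0.631820
y(0.39) ≈ 0.6318

0.6318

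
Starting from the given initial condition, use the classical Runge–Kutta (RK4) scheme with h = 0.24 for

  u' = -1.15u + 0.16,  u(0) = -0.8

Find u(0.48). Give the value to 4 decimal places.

RK4: k1 = f(x_n, u_n); k2 = f(x_n + h/2, u_n + (h/2)·k1); k3 = f(x_n + h/2, u_n + (h/2)·k2); k4 = f(x_n + h, u_n + h·k3); u_{n+1} = u_n + (h/6)·(k1 + 2k2 + 2k3 + k4).
x=0.000000, u=-0.800000:
  k1 = f(0.000000, -0.800000) = 1.080000
  k2 = f(0.120000, -0.670400) = 0.930960
  k3 = f(0.120000, -0.688285) = 0.951528
  k4 = f(0.240000, -0.571633) = 0.817378
  u ← -0.800000 + (0.24/6)·(k1 + 2k2 + 2k3 + k4) = -0.573506
x=0.240000, u=-0.573506:
  k1 = f(0.240000, -0.573506) = 0.819532
  k2 = f(0.360000, -0.475162) = 0.706436
  k3 = f(0.360000, -0.488733) = 0.722044
  k4 = f(0.480000, -0.400215) = 0.620248
  u ← -0.573506 + (0.24/6)·(k1 + 2k2 + 2k3 + k4) = -0.401636
u(0.48) ≈ -0.4016

-0.4016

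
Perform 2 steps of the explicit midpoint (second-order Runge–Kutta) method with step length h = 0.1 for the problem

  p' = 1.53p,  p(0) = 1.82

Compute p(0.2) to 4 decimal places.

Midpoint: k1 = f(x_n, p_n); k2 = f(x_n + h/2, p_n + (h/2)·k1); p_{n+1} = p_n + h·k2.
x=0.000000, p=1.820000:
  k1 = f(0.000000, 1.820000) = 2.784600
  k2 = f(0.050000, 1.959230) = 2.997622
  p ← 1.820000 + 0.1·2.997622 = 2.119762
x=0.100000, p=2.119762:
  k1 = f(0.100000, 2.119762) = 3.243236
  k2 = f(0.150000, 2.281924) = 3.491344
  p ← 2.119762 + 0.1·3.491344 = 2.468897
p(0.2) ≈ 2.4689

2.4689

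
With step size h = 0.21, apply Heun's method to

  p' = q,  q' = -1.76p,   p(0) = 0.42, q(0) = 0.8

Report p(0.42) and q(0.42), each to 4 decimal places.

0.6784, 0.3786

Heun on (p,q): k1 = f(x_n, state_n); k2 = f(x_n + h, state_n + h·k1); state_{n+1} = state_n + (h/2)·(k1 + k2).
0.000000: (0.420000, 0.800000)
  k1 = (0.800000, -0.739200)
  predictor → (0.588000, 0.644768)
  k2 = (0.644768, -1.034880)
  → (0.571701, 0.613722)
0.210000: (0.571701, 0.613722)
  k1 = (0.613722, -1.006193)
  predictor → (0.700582, 0.402421)
  k2 = (0.402421, -1.233025)
  → (0.678396, 0.378604)
(p(0.42), q(0.42)) ≈ (0.6784, 0.3786)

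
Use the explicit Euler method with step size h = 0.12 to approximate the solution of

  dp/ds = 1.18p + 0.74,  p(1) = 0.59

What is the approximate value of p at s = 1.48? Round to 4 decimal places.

1.4401

Euler: p_{n+1} = p_n + h·f(s_n, p_n).
s=1.000000, p=0.590000: f=1.436200 → p ← 0.590000 + 0.12·1.436200 = 0.762344
s=1.120000, p=0.762344: f=1.639566 → p ← 0.762344 + 0.12·1.639566 = 0.959092
s=1.240000, p=0.959092: f=1.871728 → p ← 0.959092 + 0.12·1.871728 = 1.183699
s=1.360000, p=1.183699: f=2.136765 → p ← 1.183699 + 0.12·2.136765 = 1.440111
p(1.48) ≈ 1.4401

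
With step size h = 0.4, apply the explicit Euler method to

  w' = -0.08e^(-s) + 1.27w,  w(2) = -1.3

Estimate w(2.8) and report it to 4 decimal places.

Euler: w_{n+1} = w_n + h·f(s_n, w_n).
s=2.000000, w=-1.300000: f=-1.661827 → w ← -1.300000 + 0.4·(-1.661827) = -1.964731
s=2.400000, w=-1.964731: f=-2.502465 → w ← -1.964731 + 0.4·(-2.502465) = -2.965717
w(2.8) ≈ -2.9657

-2.9657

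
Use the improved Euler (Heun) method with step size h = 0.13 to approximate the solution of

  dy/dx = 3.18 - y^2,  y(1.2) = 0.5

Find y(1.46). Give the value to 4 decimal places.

Heun: k1 = f(x_n, y_n); k2 = f(x_n + h, y_n + h·k1); y_{n+1} = y_n + (h/2)·(k1 + k2).
x=1.200000, y=0.500000:
  k1 = f(1.200000, 0.500000) = 2.930000
  k2 = f(1.330000, 0.880900) = 2.404015
  y ← 0.500000 + (0.13/2)·(2.930000 + 2.404015) = 0.846711
x=1.330000, y=0.846711:
  k1 = f(1.330000, 0.846711) = 2.463081
  k2 = f(1.460000, 1.166911) = 1.818318
  y ← 0.846711 + (0.13/2)·(2.463081 + 1.818318) = 1.125002
y(1.46) ≈ 1.1250

1.1250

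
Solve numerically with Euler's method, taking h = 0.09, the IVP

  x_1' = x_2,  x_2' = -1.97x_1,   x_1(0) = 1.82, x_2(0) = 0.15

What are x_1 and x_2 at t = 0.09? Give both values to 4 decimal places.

1.8335, -0.1727

Euler on (x_1,x_2): x_1_{n+1} = x_1_n + h·x_1', x_2_{n+1} = x_2_n + h·x_2'.
0.000000: (1.820000, 0.150000); f=(0.150000, -3.585400) → (1.833500, -0.172686)
(x_1(0.09), x_2(0.09)) ≈ (1.8335, -0.1727)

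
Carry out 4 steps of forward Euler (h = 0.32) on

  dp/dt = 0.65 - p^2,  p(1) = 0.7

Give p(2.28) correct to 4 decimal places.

Euler: p_{n+1} = p_n + h·f(t_n, p_n).
t=1.000000, p=0.700000: f=0.160000 → p ← 0.700000 + 0.32·0.160000 = 0.751200
t=1.320000, p=0.751200: f=0.085699 → p ← 0.751200 + 0.32·0.085699 = 0.778624
t=1.640000, p=0.778624: f=0.043745 → p ← 0.778624 + 0.32·0.043745 = 0.792622
t=1.960000, p=0.792622: f=0.021750 → p ← 0.792622 + 0.32·0.021750 = 0.799582
p(2.28) ≈ 0.7996

0.7996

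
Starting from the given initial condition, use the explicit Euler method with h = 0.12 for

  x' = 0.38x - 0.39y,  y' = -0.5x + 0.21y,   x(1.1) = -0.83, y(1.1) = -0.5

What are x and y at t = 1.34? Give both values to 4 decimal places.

-0.8613, -0.4238

Euler on (x,y): x_{n+1} = x_n + h·x', y_{n+1} = y_n + h·y'.
1.100000: (-0.830000, -0.500000); f=(-0.120400, 0.310000) → (-0.844448, -0.462800)
1.220000: (-0.844448, -0.462800); f=(-0.140398, 0.325036) → (-0.861296, -0.423796)
(x(1.34), y(1.34)) ≈ (-0.8613, -0.4238)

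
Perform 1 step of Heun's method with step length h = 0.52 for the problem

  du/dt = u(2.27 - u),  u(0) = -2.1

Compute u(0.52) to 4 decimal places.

Heun: k1 = f(t_n, u_n); k2 = f(t_n + h, u_n + h·k1); u_{n+1} = u_n + (h/2)·(k1 + k2).
t=0.000000, u=-2.100000:
  k1 = f(0.000000, -2.100000) = -9.177000
  k2 = f(0.520000, -6.872040) = -62.824465
  u ← -2.100000 + (0.52/2)·(-9.177000 + (-62.824465)) = -20.820381
u(0.52) ≈ -20.8204

-20.8204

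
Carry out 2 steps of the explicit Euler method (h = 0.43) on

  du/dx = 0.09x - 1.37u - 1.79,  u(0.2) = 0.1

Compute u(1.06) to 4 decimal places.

-1.0415

Euler: u_{n+1} = u_n + h·f(x_n, u_n).
x=0.200000, u=0.100000: f=-1.909000 → u ← 0.100000 + 0.43·(-1.909000) = -0.720870
x=0.630000, u=-0.720870: f=-0.745708 → u ← -0.720870 + 0.43·(-0.745708) = -1.041524
u(1.06) ≈ -1.0415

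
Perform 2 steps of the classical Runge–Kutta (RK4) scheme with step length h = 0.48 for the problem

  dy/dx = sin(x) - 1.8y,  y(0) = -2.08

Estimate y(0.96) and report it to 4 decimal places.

-0.1206

RK4: k1 = f(x_n, y_n); k2 = f(x_n + h/2, y_n + (h/2)·k1); k3 = f(x_n + h/2, y_n + (h/2)·k2); k4 = f(x_n + h, y_n + h·k3); y_{n+1} = y_n + (h/6)·(k1 + 2k2 + 2k3 + k4).
x=0.000000, y=-2.080000:
  k1 = f(0.000000, -2.080000) = 3.744000
  k2 = f(0.240000, -1.181440) = 2.364295
  k3 = f(0.240000, -1.512569) = 2.960327
  k4 = f(0.480000, -0.659043) = 1.648056
  y ← -2.080000 + (0.48/6)·(k1 + 2k2 + 2k3 + k4) = -0.796696
x=0.480000, y=-0.796696:
  k1 = f(0.480000, -0.796696) = 1.895832
  k2 = f(0.720000, -0.341696) = 1.274438
  k3 = f(0.720000, -0.490831) = 1.542880
  k4 = f(0.960000, -0.056113) = 0.920196
  y ← -0.796696 + (0.48/6)·(k1 + 2k2 + 2k3 + k4) = -0.120643
y(0.96) ≈ -0.1206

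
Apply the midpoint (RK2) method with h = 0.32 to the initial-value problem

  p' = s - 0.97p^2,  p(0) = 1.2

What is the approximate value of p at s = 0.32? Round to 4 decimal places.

Midpoint: k1 = f(s_n, p_n); k2 = f(s_n + h/2, p_n + (h/2)·k1); p_{n+1} = p_n + h·k2.
s=0.000000, p=1.200000:
  k1 = f(0.000000, 1.200000) = -1.396800
  k2 = f(0.160000, 0.976512) = -0.764968
  p ← 1.200000 + 0.32·(-0.764968) = 0.955210
p(0.32) ≈ 0.9552

0.9552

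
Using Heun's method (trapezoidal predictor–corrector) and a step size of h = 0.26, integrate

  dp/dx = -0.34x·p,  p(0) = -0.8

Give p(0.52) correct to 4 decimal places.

Heun: k1 = f(x_n, p_n); k2 = f(x_n + h, p_n + h·k1); p_{n+1} = p_n + (h/2)·(k1 + k2).
x=0.000000, p=-0.800000:
  k1 = f(0.000000, -0.800000) = 0.000000
  k2 = f(0.260000, -0.800000) = 0.070720
  p ← -0.800000 + (0.26/2)·(0.000000 + 0.070720) = -0.790806
x=0.260000, p=-0.790806:
  k1 = f(0.260000, -0.790806) = 0.069907
  k2 = f(0.520000, -0.772631) = 0.136601
  p ← -0.790806 + (0.26/2)·(0.069907 + 0.136601) = -0.763960
p(0.52) ≈ -0.7640

-0.7640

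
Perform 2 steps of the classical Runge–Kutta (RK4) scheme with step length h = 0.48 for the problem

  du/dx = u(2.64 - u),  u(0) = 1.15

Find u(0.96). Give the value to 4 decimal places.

RK4: k1 = f(x_n, u_n); k2 = f(x_n + h/2, u_n + (h/2)·k1); k3 = f(x_n + h/2, u_n + (h/2)·k2); k4 = f(x_n + h, u_n + h·k3); u_{n+1} = u_n + (h/6)·(k1 + 2k2 + 2k3 + k4).
x=0.000000, u=1.150000:
  k1 = f(0.000000, 1.150000) = 1.713500
  k2 = f(0.240000, 1.561240) = 1.684203
  k3 = f(0.240000, 1.554209) = 1.687546
  k4 = f(0.480000, 1.960022) = 1.332772
  u ← 1.150000 + (0.48/6)·(k1 + 2k2 + 2k3 + k4) = 1.933182
x=0.480000, u=1.933182:
  k1 = f(0.480000, 1.933182) = 1.366408
  k2 = f(0.720000, 2.261120) = 0.856694
  k3 = f(0.720000, 2.138788) = 1.071986
  k4 = f(0.960000, 2.447735) = 0.470614
  u ← 1.933182 + (0.48/6)·(k1 + 2k2 + 2k3 + k4) = 2.388732
u(0.96) ≈ 2.3887

2.3887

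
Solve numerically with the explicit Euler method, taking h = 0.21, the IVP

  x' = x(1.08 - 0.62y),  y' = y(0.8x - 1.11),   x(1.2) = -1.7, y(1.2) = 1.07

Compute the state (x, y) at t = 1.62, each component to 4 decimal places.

-2.1441, 0.2350

Euler on (x,y): x_{n+1} = x_n + h·x', y_{n+1} = y_n + h·y'.
1.200000: (-1.700000, 1.070000); f=(-0.708220, -2.642900) → (-1.848726, 0.514991)
1.410000: (-1.848726, 0.514991); f=(-1.406336, -1.333302) → (-2.144057, 0.234998)
(x(1.62), y(1.62)) ≈ (-2.1441, 0.2350)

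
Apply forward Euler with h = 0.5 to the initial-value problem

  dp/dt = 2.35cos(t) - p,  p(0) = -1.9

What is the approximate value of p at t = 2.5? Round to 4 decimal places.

-0.1457

Euler: p_{n+1} = p_n + h·f(t_n, p_n).
t=0.000000, p=-1.900000: f=4.250000 → p ← -1.900000 + 0.5·4.250000 = 0.225000
t=0.500000, p=0.225000: f=1.837319 → p ← 0.225000 + 0.5·1.837319 = 1.143660
t=1.000000, p=1.143660: f=0.126051 → p ← 1.143660 + 0.5·0.126051 = 1.206685
t=1.500000, p=1.206685: f=-1.040453 → p ← 1.206685 + 0.5·(-1.040453) = 0.686459
t=2.000000, p=0.686459: f=-1.664404 → p ← 0.686459 + 0.5·(-1.664404) = -0.145743
p(2.5) ≈ -0.1457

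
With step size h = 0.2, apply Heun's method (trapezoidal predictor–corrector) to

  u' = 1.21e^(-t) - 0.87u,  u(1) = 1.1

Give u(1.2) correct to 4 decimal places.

0.9985

Heun: k1 = f(t_n, u_n); k2 = f(t_n + h, u_n + h·k1); u_{n+1} = u_n + (h/2)·(k1 + k2).
t=1.000000, u=1.100000:
  k1 = f(1.000000, 1.100000) = -0.511866
  k2 = f(1.200000, 0.997627) = -0.503490
  u ← 1.100000 + (0.2/2)·(-0.511866 + (-0.503490)) = 0.998464
u(1.2) ≈ 0.9985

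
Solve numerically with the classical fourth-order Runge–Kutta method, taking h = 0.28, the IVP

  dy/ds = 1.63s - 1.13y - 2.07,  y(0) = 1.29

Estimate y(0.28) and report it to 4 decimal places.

0.5010

RK4: k1 = f(s_n, y_n); k2 = f(s_n + h/2, y_n + (h/2)·k1); k3 = f(s_n + h/2, y_n + (h/2)·k2); k4 = f(s_n + h, y_n + h·k3); y_{n+1} = y_n + (h/6)·(k1 + 2k2 + 2k3 + k4).
s=0.000000, y=1.290000:
  k1 = f(0.000000, 1.290000) = -3.527700
  k2 = f(0.140000, 0.796122) = -2.741418
  k3 = f(0.140000, 0.906201) = -2.865808
  k4 = f(0.280000, 0.487574) = -2.164558
  y ← 1.290000 + (0.28/6)·(k1 + 2k2 + 2k3 + k4) = 0.501020
y(0.28) ≈ 0.5010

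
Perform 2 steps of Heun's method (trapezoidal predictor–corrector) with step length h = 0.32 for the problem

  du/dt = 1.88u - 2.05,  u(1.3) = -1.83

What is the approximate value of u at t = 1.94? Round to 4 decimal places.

-8.1893

Heun: k1 = f(t_n, u_n); k2 = f(t_n + h, u_n + h·k1); u_{n+1} = u_n + (h/2)·(k1 + k2).
t=1.300000, u=-1.830000:
  k1 = f(1.300000, -1.830000) = -5.490400
  k2 = f(1.620000, -3.586928) = -8.793425
  u ← -1.830000 + (0.32/2)·(-5.490400 + (-8.793425)) = -4.115412
t=1.620000, u=-4.115412:
  k1 = f(1.620000, -4.115412) = -9.786974
  k2 = f(1.940000, -7.247244) = -15.674818
  u ← -4.115412 + (0.32/2)·(-9.786974 + (-15.674818)) = -8.189299
u(1.94) ≈ -8.1893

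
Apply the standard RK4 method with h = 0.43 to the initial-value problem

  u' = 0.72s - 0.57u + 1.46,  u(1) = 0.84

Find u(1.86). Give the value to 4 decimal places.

2.2241

RK4: k1 = f(s_n, u_n); k2 = f(s_n + h/2, u_n + (h/2)·k1); k3 = f(s_n + h/2, u_n + (h/2)·k2); k4 = f(s_n + h, u_n + h·k3); u_{n+1} = u_n + (h/6)·(k1 + 2k2 + 2k3 + k4).
s=1.000000, u=0.840000:
  k1 = f(1.000000, 0.840000) = 1.701200
  k2 = f(1.215000, 1.205758) = 1.647518
  k3 = f(1.215000, 1.194216) = 1.654097
  k4 = f(1.430000, 1.551262) = 1.605381
  u ← 0.840000 + (0.43/6)·(k1 + 2k2 + 2k3 + k4) = 1.550203
s=1.430000, u=1.550203:
  k1 = f(1.430000, 1.550203) = 1.605984
  k2 = f(1.645000, 1.895490) = 1.563971
  k3 = f(1.645000, 1.886457) = 1.569120
  k4 = f(1.860000, 2.224924) = 1.530993
  u ← 1.550203 + (0.43/6)·(k1 + 2k2 + 2k3 + k4) = 2.224096
u(1.86) ≈ 2.2241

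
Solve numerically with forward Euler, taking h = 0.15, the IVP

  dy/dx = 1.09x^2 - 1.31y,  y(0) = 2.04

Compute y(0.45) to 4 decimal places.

Euler: y_{n+1} = y_n + h·f(x_n, y_n).
x=0.000000, y=2.040000: f=-2.672400 → y ← 2.040000 + 0.15·(-2.672400) = 1.639140
x=0.150000, y=1.639140: f=-2.122748 → y ← 1.639140 + 0.15·(-2.122748) = 1.320728
x=0.300000, y=1.320728: f=-1.632053 → y ← 1.320728 + 0.15·(-1.632053) = 1.075920
y(0.45) ≈ 1.0759

1.0759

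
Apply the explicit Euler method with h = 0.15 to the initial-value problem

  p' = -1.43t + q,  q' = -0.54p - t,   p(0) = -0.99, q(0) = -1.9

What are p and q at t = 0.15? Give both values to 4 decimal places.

-1.2750, -1.8198

Euler on (p,q): p_{n+1} = p_n + h·p', q_{n+1} = q_n + h·q'.
0.000000: (-0.990000, -1.900000); f=(-1.900000, 0.534600) → (-1.275000, -1.819810)
(p(0.15), q(0.15)) ≈ (-1.2750, -1.8198)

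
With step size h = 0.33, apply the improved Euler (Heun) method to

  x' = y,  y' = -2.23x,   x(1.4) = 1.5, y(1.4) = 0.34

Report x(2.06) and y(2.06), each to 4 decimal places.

Heun on (x,y): k1 = f(t_n, state_n); k2 = f(t_n + h, state_n + h·k1); state_{n+1} = state_n + (h/2)·(k1 + k2).
1.400000: (1.500000, 0.340000)
  k1 = (0.340000, -3.345000)
  predictor → (1.612200, -0.763850)
  k2 = (-0.763850, -3.595206)
  → (1.430065, -0.805134)
1.730000: (1.430065, -0.805134)
  k1 = (-0.805134, -3.189044)
  predictor → (1.164371, -1.857519)
  k2 = (-1.857519, -2.596546)
  → (0.990727, -1.759756)
(x(2.06), y(2.06)) ≈ (0.9907, -1.7598)

0.9907, -1.7598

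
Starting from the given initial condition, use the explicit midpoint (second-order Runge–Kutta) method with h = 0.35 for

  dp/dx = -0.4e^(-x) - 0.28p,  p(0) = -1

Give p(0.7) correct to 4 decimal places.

Midpoint: k1 = f(x_n, p_n); k2 = f(x_n + h/2, p_n + (h/2)·k1); p_{n+1} = p_n + h·k2.
x=0.000000, p=-1.000000:
  k1 = f(0.000000, -1.000000) = -0.120000
  k2 = f(0.175000, -1.021000) = -0.049903
  p ← -1.000000 + 0.35·(-0.049903) = -1.017466
x=0.350000, p=-1.017466:
  k1 = f(0.350000, -1.017466) = 0.003015
  k2 = f(0.525000, -1.016938) = 0.048121
  p ← -1.017466 + 0.35·0.048121 = -1.000624
p(0.7) ≈ -1.0006

-1.0006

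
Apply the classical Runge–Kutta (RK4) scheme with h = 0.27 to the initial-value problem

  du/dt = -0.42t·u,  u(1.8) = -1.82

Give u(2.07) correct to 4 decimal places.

-1.4614

RK4: k1 = f(t_n, u_n); k2 = f(t_n + h/2, u_n + (h/2)·k1); k3 = f(t_n + h/2, u_n + (h/2)·k2); k4 = f(t_n + h, u_n + h·k3); u_{n+1} = u_n + (h/6)·(k1 + 2k2 + 2k3 + k4).
t=1.800000, u=-1.820000:
  k1 = f(1.800000, -1.820000) = 1.375920
  k2 = f(1.935000, -1.634251) = 1.328156
  k3 = f(1.935000, -1.640699) = 1.333396
  k4 = f(2.070000, -1.459983) = 1.269309
  u ← -1.820000 + (0.27/6)·(k1 + 2k2 + 2k3 + k4) = -1.461425
u(2.07) ≈ -1.4614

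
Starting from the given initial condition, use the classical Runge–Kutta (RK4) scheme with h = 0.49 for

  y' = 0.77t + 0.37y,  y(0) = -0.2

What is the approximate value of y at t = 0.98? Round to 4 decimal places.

RK4: k1 = f(t_n, y_n); k2 = f(t_n + h/2, y_n + (h/2)·k1); k3 = f(t_n + h/2, y_n + (h/2)·k2); k4 = f(t_n + h, y_n + h·k3); y_{n+1} = y_n + (h/6)·(k1 + 2k2 + 2k3 + k4).
t=0.000000, y=-0.200000:
  k1 = f(0.000000, -0.200000) = -0.074000
  k2 = f(0.245000, -0.218130) = 0.107942
  k3 = f(0.245000, -0.173554) = 0.124435
  k4 = f(0.490000, -0.139027) = 0.325860
  y ← -0.200000 + (0.49/6)·(k1 + 2k2 + 2k3 + k4) = -0.141477
t=0.490000, y=-0.141477:
  k1 = f(0.490000, -0.141477) = 0.324954
  k2 = f(0.735000, -0.061863) = 0.543061
  k3 = f(0.735000, -0.008427) = 0.562832
  k4 = f(0.980000, 0.134311) = 0.804295
  y ← -0.141477 + (0.49/6)·(k1 + 2k2 + 2k3 + k4) = 0.131375
y(0.98) ≈ 0.1314

0.1314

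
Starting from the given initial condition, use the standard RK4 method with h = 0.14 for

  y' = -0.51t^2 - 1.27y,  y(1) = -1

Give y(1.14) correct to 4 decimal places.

RK4: k1 = f(t_n, y_n); k2 = f(t_n + h/2, y_n + (h/2)·k1); k3 = f(t_n + h/2, y_n + (h/2)·k2); k4 = f(t_n + h, y_n + h·k3); y_{n+1} = y_n + (h/6)·(k1 + 2k2 + 2k3 + k4).
t=1.000000, y=-1.000000:
  k1 = f(1.000000, -1.000000) = 0.760000
  k2 = f(1.070000, -0.946800) = 0.618537
  k3 = f(1.070000, -0.956702) = 0.631113
  k4 = f(1.140000, -0.911644) = 0.494992
  y ← -1.000000 + (0.14/6)·(k1 + 2k2 + 2k3 + k4) = -0.912400
y(1.14) ≈ -0.9124

-0.9124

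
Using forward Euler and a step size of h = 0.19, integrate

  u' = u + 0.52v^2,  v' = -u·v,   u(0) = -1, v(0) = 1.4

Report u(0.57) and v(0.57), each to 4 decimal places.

-0.6967, 2.3245

Euler on (u,v): u_{n+1} = u_n + h·u', v_{n+1} = v_n + h·v'.
0.000000: (-1.000000, 1.400000); f=(0.019200, 1.400000) → (-0.996352, 1.666000)
0.190000: (-0.996352, 1.666000); f=(0.446937, 1.659922) → (-0.911434, 1.981385)
0.380000: (-0.911434, 1.981385); f=(1.130028, 1.805902) → (-0.696729, 2.324507)
(u(0.57), v(0.57)) ≈ (-0.6967, 2.3245)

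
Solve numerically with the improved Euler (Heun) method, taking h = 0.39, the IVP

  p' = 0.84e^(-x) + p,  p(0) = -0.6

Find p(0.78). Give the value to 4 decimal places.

-0.5640

Heun: k1 = f(x_n, p_n); k2 = f(x_n + h, p_n + h·k1); p_{n+1} = p_n + (h/2)·(k1 + k2).
x=0.000000, p=-0.600000:
  k1 = f(0.000000, -0.600000) = 0.240000
  k2 = f(0.390000, -0.506400) = 0.062328
  p ← -0.600000 + (0.39/2)·(0.240000 + 0.062328) = -0.541046
x=0.390000, p=-0.541046:
  k1 = f(0.390000, -0.541046) = 0.027682
  k2 = f(0.780000, -0.530250) = -0.145189
  p ← -0.541046 + (0.39/2)·(0.027682 + (-0.145189)) = -0.563960
p(0.78) ≈ -0.5640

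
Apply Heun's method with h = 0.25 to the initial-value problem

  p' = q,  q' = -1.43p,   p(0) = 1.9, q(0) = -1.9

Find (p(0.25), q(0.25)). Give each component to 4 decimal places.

1.3401, -2.4943

Heun on (p,q): k1 = f(t_n, state_n); k2 = f(t_n + h, state_n + h·k1); state_{n+1} = state_n + (h/2)·(k1 + k2).
0.000000: (1.900000, -1.900000)
  k1 = (-1.900000, -2.717000)
  predictor → (1.425000, -2.579250)
  k2 = (-2.579250, -2.037750)
  → (1.340094, -2.494344)
(p(0.25), q(0.25)) ≈ (1.3401, -2.4943)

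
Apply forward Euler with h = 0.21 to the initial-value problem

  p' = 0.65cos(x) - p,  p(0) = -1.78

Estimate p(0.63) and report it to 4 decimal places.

Euler: p_{n+1} = p_n + h·f(x_n, p_n).
x=0.000000, p=-1.780000: f=2.430000 → p ← -1.780000 + 0.21·2.430000 = -1.269700
x=0.210000, p=-1.269700: f=1.905420 → p ← -1.269700 + 0.21·1.905420 = -0.869562
x=0.420000, p=-0.869562: f=1.463070 → p ← -0.869562 + 0.21·1.463070 = -0.562317
p(0.63) ≈ -0.5623

-0.5623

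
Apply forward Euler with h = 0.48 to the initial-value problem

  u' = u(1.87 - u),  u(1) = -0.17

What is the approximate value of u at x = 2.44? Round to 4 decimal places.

Euler: u_{n+1} = u_n + h·f(x_n, u_n).
x=1.000000, u=-0.170000: f=-0.346800 → u ← -0.170000 + 0.48·(-0.346800) = -0.336464
x=1.480000, u=-0.336464: f=-0.742396 → u ← -0.336464 + 0.48·(-0.742396) = -0.692814
x=1.960000, u=-0.692814: f=-1.775553 → u ← -0.692814 + 0.48·(-1.775553) = -1.545079
u(2.44) ≈ -1.5451

-1.5451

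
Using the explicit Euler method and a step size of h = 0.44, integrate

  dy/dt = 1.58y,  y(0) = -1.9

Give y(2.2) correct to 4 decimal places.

Euler: y_{n+1} = y_n + h·f(t_n, y_n).
t=0.000000, y=-1.900000: f=-3.002000 → y ← -1.900000 + 0.44·(-3.002000) = -3.220880
t=0.440000, y=-3.220880: f=-5.088990 → y ← -3.220880 + 0.44·(-5.088990) = -5.460036
t=0.880000, y=-5.460036: f=-8.626857 → y ← -5.460036 + 0.44·(-8.626857) = -9.255853
t=1.320000, y=-9.255853: f=-14.624247 → y ← -9.255853 + 0.44·(-14.624247) = -15.690521
t=1.760000, y=-15.690521: f=-24.791024 → y ← -15.690521 + 0.44·(-24.791024) = -26.598572
y(2.2) ≈ -26.5986

-26.5986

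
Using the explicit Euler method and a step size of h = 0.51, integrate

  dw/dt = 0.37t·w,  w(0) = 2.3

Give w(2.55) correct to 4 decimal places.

5.3662

Euler: w_{n+1} = w_n + h·f(t_n, w_n).
t=0.000000, w=2.300000: f=0.000000 → w ← 2.300000 + 0.51·0.000000 = 2.300000
t=0.510000, w=2.300000: f=0.434010 → w ← 2.300000 + 0.51·0.434010 = 2.521345
t=1.020000, w=2.521345: f=0.951556 → w ← 2.521345 + 0.51·0.951556 = 3.006638
t=1.530000, w=3.006638: f=1.702058 → w ← 3.006638 + 0.51·1.702058 = 3.874688
t=2.040000, w=3.874688: f=2.924615 → w ← 3.874688 + 0.51·2.924615 = 5.366242
w(2.55) ≈ 5.3662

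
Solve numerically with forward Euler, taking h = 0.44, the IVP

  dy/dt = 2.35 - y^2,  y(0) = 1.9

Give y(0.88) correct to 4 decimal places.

Euler: y_{n+1} = y_n + h·f(t_n, y_n).
t=0.000000, y=1.900000: f=-1.260000 → y ← 1.900000 + 0.44·(-1.260000) = 1.345600
t=0.440000, y=1.345600: f=0.539361 → y ← 1.345600 + 0.44·0.539361 = 1.582919
y(0.88) ≈ 1.5829

1.5829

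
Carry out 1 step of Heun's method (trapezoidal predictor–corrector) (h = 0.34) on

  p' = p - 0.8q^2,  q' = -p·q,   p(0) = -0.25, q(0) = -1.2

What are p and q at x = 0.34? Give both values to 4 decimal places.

-0.8424, -1.4118

Heun on (p,q): k1 = f(x_n, state_n); k2 = f(x_n + h, state_n + h·k1); state_{n+1} = state_n + (h/2)·(k1 + k2).
0.000000: (-0.250000, -1.200000)
  k1 = (-1.402000, -0.300000)
  predictor → (-0.726680, -1.302000)
  k2 = (-2.082843, -0.946137)
  → (-0.842423, -1.411843)
(p(0.34), q(0.34)) ≈ (-0.8424, -1.4118)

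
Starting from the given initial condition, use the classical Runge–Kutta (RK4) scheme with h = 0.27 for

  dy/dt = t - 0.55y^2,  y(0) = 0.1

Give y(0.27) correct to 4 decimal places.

0.1346

RK4: k1 = f(t_n, y_n); k2 = f(t_n + h/2, y_n + (h/2)·k1); k3 = f(t_n + h/2, y_n + (h/2)·k2); k4 = f(t_n + h, y_n + h·k3); y_{n+1} = y_n + (h/6)·(k1 + 2k2 + 2k3 + k4).
t=0.000000, y=0.100000:
  k1 = f(0.000000, 0.100000) = -0.005500
  k2 = f(0.135000, 0.099257) = 0.129581
  k3 = f(0.135000, 0.117493) = 0.127407
  k4 = f(0.270000, 0.134400) = 0.260065
  y ← 0.100000 + (0.27/6)·(k1 + 2k2 + 2k3 + k4) = 0.134584
y(0.27) ≈ 0.1346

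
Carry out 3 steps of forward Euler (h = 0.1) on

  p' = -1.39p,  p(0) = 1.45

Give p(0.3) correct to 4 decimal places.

0.9255

Euler: p_{n+1} = p_n + h·f(t_n, p_n).
t=0.000000, p=1.450000: f=-2.015500 → p ← 1.450000 + 0.1·(-2.015500) = 1.248450
t=0.100000, p=1.248450: f=-1.735345 → p ← 1.248450 + 0.1·(-1.735345) = 1.074915
t=0.200000, p=1.074915: f=-1.494132 → p ← 1.074915 + 0.1·(-1.494132) = 0.925502
p(0.3) ≈ 0.9255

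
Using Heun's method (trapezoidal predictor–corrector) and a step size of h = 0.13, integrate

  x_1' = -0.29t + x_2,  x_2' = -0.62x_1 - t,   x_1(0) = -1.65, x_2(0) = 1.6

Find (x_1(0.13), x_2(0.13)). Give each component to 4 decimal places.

Heun on (x_1,x_2): k1 = f(t_n, state_n); k2 = f(t_n + h, state_n + h·k1); state_{n+1} = state_n + (h/2)·(k1 + k2).
0.000000: (-1.650000, 1.600000)
  k1 = (1.600000, 1.023000)
  predictor → (-1.442000, 1.732990)
  k2 = (1.695290, 0.764040)
  → (-1.435806, 1.716158)
(x_1(0.13), x_2(0.13)) ≈ (-1.4358, 1.7162)

-1.4358, 1.7162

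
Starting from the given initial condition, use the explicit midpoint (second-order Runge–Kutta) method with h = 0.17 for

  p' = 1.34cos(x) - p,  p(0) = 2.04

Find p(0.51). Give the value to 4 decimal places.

Midpoint: k1 = f(x_n, p_n); k2 = f(x_n + h/2, p_n + (h/2)·k1); p_{n+1} = p_n + h·k2.
x=0.000000, p=2.040000:
  k1 = f(0.000000, 2.040000) = -0.700000
  k2 = f(0.085000, 1.980500) = -0.645338
  p ← 2.040000 + 0.17·(-0.645338) = 1.930293
x=0.170000, p=1.930293:
  k1 = f(0.170000, 1.930293) = -0.609609
  k2 = f(0.255000, 1.878476) = -0.581807
  p ← 1.930293 + 0.17·(-0.581807) = 1.831385
x=0.340000, p=1.831385:
  k1 = f(0.340000, 1.831385) = -0.568094
  k2 = f(0.425000, 1.783097) = -0.562305
  p ← 1.831385 + 0.17·(-0.562305) = 1.735793
p(0.51) ≈ 1.7358

1.7358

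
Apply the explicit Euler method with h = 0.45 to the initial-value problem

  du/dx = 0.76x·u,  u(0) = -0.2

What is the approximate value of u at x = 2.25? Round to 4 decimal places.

-0.7127

Euler: u_{n+1} = u_n + h·f(x_n, u_n).
x=0.000000, u=-0.200000: f=0.000000 → u ← -0.200000 + 0.45·0.000000 = -0.200000
x=0.450000, u=-0.200000: f=-0.068400 → u ← -0.200000 + 0.45·(-0.068400) = -0.230780
x=0.900000, u=-0.230780: f=-0.157854 → u ← -0.230780 + 0.45·(-0.157854) = -0.301814
x=1.350000, u=-0.301814: f=-0.309661 → u ← -0.301814 + 0.45·(-0.309661) = -0.441162
x=1.800000, u=-0.441162: f=-0.603509 → u ← -0.441162 + 0.45·(-0.603509) = -0.712741
u(2.25) ≈ -0.7127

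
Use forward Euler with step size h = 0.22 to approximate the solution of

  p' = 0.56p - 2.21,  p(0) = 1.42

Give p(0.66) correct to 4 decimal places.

0.3665

Euler: p_{n+1} = p_n + h·f(t_n, p_n).
t=0.000000, p=1.420000: f=-1.414800 → p ← 1.420000 + 0.22·(-1.414800) = 1.108744
t=0.220000, p=1.108744: f=-1.589103 → p ← 1.108744 + 0.22·(-1.589103) = 0.759141
t=0.440000, p=0.759141: f=-1.784881 → p ← 0.759141 + 0.22·(-1.784881) = 0.366467
p(0.66) ≈ 0.3665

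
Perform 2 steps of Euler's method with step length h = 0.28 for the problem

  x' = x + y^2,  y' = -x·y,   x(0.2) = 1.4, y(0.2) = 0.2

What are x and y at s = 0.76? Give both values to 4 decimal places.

2.3122, 0.0602

Euler on (x,y): x_{n+1} = x_n + h·x', y_{n+1} = y_n + h·y'.
0.200000: (1.400000, 0.200000); f=(1.440000, -0.280000) → (1.803200, 0.121600)
0.480000: (1.803200, 0.121600); f=(1.817987, -0.219269) → (2.312236, 0.060205)
(x(0.76), y(0.76)) ≈ (2.3122, 0.0602)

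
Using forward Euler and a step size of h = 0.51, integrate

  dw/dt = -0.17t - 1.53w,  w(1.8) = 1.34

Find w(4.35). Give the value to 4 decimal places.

-0.4100

Euler: w_{n+1} = w_n + h·f(t_n, w_n).
t=1.800000, w=1.340000: f=-2.356200 → w ← 1.340000 + 0.51·(-2.356200) = 0.138338
t=2.310000, w=0.138338: f=-0.604357 → w ← 0.138338 + 0.51·(-0.604357) = -0.169884
t=2.820000, w=-0.169884: f=-0.219477 → w ← -0.169884 + 0.51·(-0.219477) = -0.281818
t=3.330000, w=-0.281818: f=-0.134919 → w ← -0.281818 + 0.51·(-0.134919) = -0.350626
t=3.840000, w=-0.350626: f=-0.116342 → w ← -0.350626 + 0.51·(-0.116342) = -0.409961
w(4.35) ≈ -0.4100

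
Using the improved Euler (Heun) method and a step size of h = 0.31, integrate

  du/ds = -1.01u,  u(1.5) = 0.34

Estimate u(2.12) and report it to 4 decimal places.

0.1841

Heun: k1 = f(s_n, u_n); k2 = f(s_n + h, u_n + h·k1); u_{n+1} = u_n + (h/2)·(k1 + k2).
s=1.500000, u=0.340000:
  k1 = f(1.500000, 0.340000) = -0.343400
  k2 = f(1.810000, 0.233546) = -0.235881
  u ← 0.340000 + (0.31/2)·(-0.343400 + (-0.235881)) = 0.250211
s=1.810000, u=0.250211:
  k1 = f(1.810000, 0.250211) = -0.252713
  k2 = f(2.120000, 0.171870) = -0.173589
  u ← 0.250211 + (0.31/2)·(-0.252713 + (-0.173589)) = 0.184135
u(2.12) ≈ 0.1841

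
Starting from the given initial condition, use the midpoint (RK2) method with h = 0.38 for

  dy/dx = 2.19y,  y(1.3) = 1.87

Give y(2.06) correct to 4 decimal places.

Midpoint: k1 = f(x_n, y_n); k2 = f(x_n + h/2, y_n + (h/2)·k1); y_{n+1} = y_n + h·k2.
x=1.300000, y=1.870000:
  k1 = f(1.300000, 1.870000) = 4.095300
  k2 = f(1.490000, 2.648107) = 5.799354
  y ← 1.870000 + 0.38·5.799354 = 4.073755
x=1.680000, y=4.073755:
  k1 = f(1.680000, 4.073755) = 8.921523
  k2 = f(1.870000, 5.768844) = 12.633768
  y ← 4.073755 + 0.38·12.633768 = 8.874587
y(2.06) ≈ 8.8746

8.8746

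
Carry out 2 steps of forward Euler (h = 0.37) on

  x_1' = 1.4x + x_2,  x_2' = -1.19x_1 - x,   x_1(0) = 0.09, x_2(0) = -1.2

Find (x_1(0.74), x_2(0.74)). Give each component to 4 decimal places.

Euler on (x_1,x_2): x_1_{n+1} = x_1_n + h·x_1', x_2_{n+1} = x_2_n + h·x_2'.
0.000000: (0.090000, -1.200000); f=(-1.200000, -0.107100) → (-0.354000, -1.239627)
0.370000: (-0.354000, -1.239627); f=(-0.721627, 0.051260) → (-0.621002, -1.220661)
(x_1(0.74), x_2(0.74)) ≈ (-0.6210, -1.2207)

-0.6210, -1.2207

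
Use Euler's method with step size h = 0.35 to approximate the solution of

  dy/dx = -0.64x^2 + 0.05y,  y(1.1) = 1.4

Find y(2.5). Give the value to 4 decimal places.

Euler: y_{n+1} = y_n + h·f(x_n, y_n).
x=1.100000, y=1.400000: f=-0.704400 → y ← 1.400000 + 0.35·(-0.704400) = 1.153460
x=1.450000, y=1.153460: f=-1.287927 → y ← 1.153460 + 0.35·(-1.287927) = 0.702686
x=1.800000, y=0.702686: f=-2.038466 → y ← 0.702686 + 0.35·(-2.038466) = -0.010777
x=2.150000, y=-0.010777: f=-2.958939 → y ← -0.010777 + 0.35·(-2.958939) = -1.046406
y(2.5) ≈ -1.0464

-1.0464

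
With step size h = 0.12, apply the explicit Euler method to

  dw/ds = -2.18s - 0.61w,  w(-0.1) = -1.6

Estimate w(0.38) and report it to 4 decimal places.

Euler: w_{n+1} = w_n + h·f(s_n, w_n).
s=-0.100000, w=-1.600000: f=1.194000 → w ← -1.600000 + 0.12·1.194000 = -1.456720
s=0.020000, w=-1.456720: f=0.844999 → w ← -1.456720 + 0.12·0.844999 = -1.355320
s=0.140000, w=-1.355320: f=0.521545 → w ← -1.355320 + 0.12·0.521545 = -1.292735
s=0.260000, w=-1.292735: f=0.221768 → w ← -1.292735 + 0.12·0.221768 = -1.266122
w(0.38) ≈ -1.2661

-1.2661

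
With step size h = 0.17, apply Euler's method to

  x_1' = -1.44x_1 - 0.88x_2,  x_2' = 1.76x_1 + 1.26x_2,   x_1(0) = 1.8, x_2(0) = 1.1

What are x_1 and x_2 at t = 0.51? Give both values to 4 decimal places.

Euler on (x_1,x_2): x_1_{n+1} = x_1_n + h·x_1', x_2_{n+1} = x_2_n + h·x_2'.
0.000000: (1.800000, 1.100000); f=(-3.560000, 4.554000) → (1.194800, 1.874180)
0.170000: (1.194800, 1.874180); f=(-3.369790, 4.464315) → (0.621936, 2.633114)
0.340000: (0.621936, 2.633114); f=(-3.212727, 4.412330) → (0.075772, 3.383210)
(x_1(0.51), x_2(0.51)) ≈ (0.0758, 3.3832)

0.0758, 3.3832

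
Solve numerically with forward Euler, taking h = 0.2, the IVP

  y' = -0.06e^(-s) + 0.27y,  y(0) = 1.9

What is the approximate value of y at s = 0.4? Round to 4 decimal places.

2.0883

Euler: y_{n+1} = y_n + h·f(s_n, y_n).
s=0.000000, y=1.900000: f=0.453000 → y ← 1.900000 + 0.2·0.453000 = 1.990600
s=0.200000, y=1.990600: f=0.488338 → y ← 1.990600 + 0.2·0.488338 = 2.088268
y(0.4) ≈ 2.0883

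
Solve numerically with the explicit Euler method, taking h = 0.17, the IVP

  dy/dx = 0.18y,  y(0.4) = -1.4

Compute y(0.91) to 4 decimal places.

-1.5325

Euler: y_{n+1} = y_n + h·f(x_n, y_n).
x=0.400000, y=-1.400000: f=-0.252000 → y ← -1.400000 + 0.17·(-0.252000) = -1.442840
x=0.570000, y=-1.442840: f=-0.259711 → y ← -1.442840 + 0.17·(-0.259711) = -1.486991
x=0.740000, y=-1.486991: f=-0.267658 → y ← -1.486991 + 0.17·(-0.267658) = -1.532493
y(0.91) ≈ -1.5325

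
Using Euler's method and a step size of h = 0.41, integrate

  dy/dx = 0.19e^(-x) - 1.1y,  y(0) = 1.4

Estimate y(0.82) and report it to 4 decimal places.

0.5164

Euler: y_{n+1} = y_n + h·f(x_n, y_n).
x=0.000000, y=1.400000: f=-1.350000 → y ← 1.400000 + 0.41·(-1.350000) = 0.846500
x=0.410000, y=0.846500: f=-0.805056 → y ← 0.846500 + 0.41·(-0.805056) = 0.516427
y(0.82) ≈ 0.5164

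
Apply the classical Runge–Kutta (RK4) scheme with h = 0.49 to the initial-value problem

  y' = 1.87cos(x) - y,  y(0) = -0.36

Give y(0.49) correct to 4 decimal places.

RK4: k1 = f(x_n, y_n); k2 = f(x_n + h/2, y_n + (h/2)·k1); k3 = f(x_n + h/2, y_n + (h/2)·k2); k4 = f(x_n + h, y_n + h·k3); y_{n+1} = y_n + (h/6)·(k1 + 2k2 + 2k3 + k4).
x=0.000000, y=-0.360000:
  k1 = f(0.000000, -0.360000) = 2.230000
  k2 = f(0.245000, 0.186350) = 1.627807
  k3 = f(0.245000, 0.038813) = 1.775344
  k4 = f(0.490000, 0.509919) = 1.140044
  y ← -0.360000 + (0.49/6)·(k1 + 2k2 + 2k3 + k4) = 0.471068
y(0.49) ≈ 0.4711

0.4711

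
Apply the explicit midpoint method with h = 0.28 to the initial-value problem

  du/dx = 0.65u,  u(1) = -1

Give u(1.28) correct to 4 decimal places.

Midpoint: k1 = f(x_n, u_n); k2 = f(x_n + h/2, u_n + (h/2)·k1); u_{n+1} = u_n + h·k2.
x=1.000000, u=-1.000000:
  k1 = f(1.000000, -1.000000) = -0.650000
  k2 = f(1.140000, -1.091000) = -0.709150
  u ← -1.000000 + 0.28·(-0.709150) = -1.198562
u(1.28) ≈ -1.1986

-1.1986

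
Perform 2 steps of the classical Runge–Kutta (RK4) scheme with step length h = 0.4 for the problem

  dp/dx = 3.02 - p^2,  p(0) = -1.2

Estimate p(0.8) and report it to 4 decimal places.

RK4: k1 = f(x_n, p_n); k2 = f(x_n + h/2, p_n + (h/2)·k1); k3 = f(x_n + h/2, p_n + (h/2)·k2); k4 = f(x_n + h, p_n + h·k3); p_{n+1} = p_n + (h/6)·(k1 + 2k2 + 2k3 + k4).
x=0.000000, p=-1.200000:
  k1 = f(0.000000, -1.200000) = 1.580000
  k2 = f(0.200000, -0.884000) = 2.238544
  k3 = f(0.200000, -0.752291) = 2.454058
  k4 = f(0.400000, -0.218377) = 2.972312
  p ← -1.200000 + (0.4/6)·(k1 + 2k2 + 2k3 + k4) = -0.270832
x=0.400000, p=-0.270832:
  k1 = f(0.400000, -0.270832) = 2.946650
  k2 = f(0.600000, 0.318498) = 2.918559
  k3 = f(0.600000, 0.312880) = 2.922106
  k4 = f(0.800000, 0.898010) = 2.213578
  p ← -0.270832 + (0.4/6)·(k1 + 2k2 + 2k3 + k4) = 0.851938
p(0.8) ≈ 0.8519

0.8519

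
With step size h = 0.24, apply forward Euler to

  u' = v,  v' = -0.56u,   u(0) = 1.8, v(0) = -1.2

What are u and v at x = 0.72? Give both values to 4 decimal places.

0.7711, -1.8018

Euler on (u,v): u_{n+1} = u_n + h·u', v_{n+1} = v_n + h·v'.
0.000000: (1.800000, -1.200000); f=(-1.200000, -1.008000) → (1.512000, -1.441920)
0.240000: (1.512000, -1.441920); f=(-1.441920, -0.846720) → (1.165939, -1.645133)
0.480000: (1.165939, -1.645133); f=(-1.645133, -0.652926) → (0.771107, -1.801835)
(u(0.72), v(0.72)) ≈ (0.7711, -1.8018)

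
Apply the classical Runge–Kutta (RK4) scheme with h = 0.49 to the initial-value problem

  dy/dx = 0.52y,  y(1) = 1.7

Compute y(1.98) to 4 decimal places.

RK4: k1 = f(x_n, y_n); k2 = f(x_n + h/2, y_n + (h/2)·k1); k3 = f(x_n + h/2, y_n + (h/2)·k2); k4 = f(x_n + h, y_n + h·k3); y_{n+1} = y_n + (h/6)·(k1 + 2k2 + 2k3 + k4).
x=1.000000, y=1.700000:
  k1 = f(1.000000, 1.700000) = 0.884000
  k2 = f(1.245000, 1.916580) = 0.996622
  k3 = f(1.245000, 1.944172) = 1.010970
  k4 = f(1.490000, 2.195375) = 1.141595
  y ← 1.700000 + (0.49/6)·(k1 + 2k2 + 2k3 + k4) = 2.193330
x=1.490000, y=2.193330:
  k1 = f(1.490000, 2.193330) = 1.140532
  k2 = f(1.735000, 2.472760) = 1.285835
  k3 = f(1.735000, 2.508360) = 1.304347
  k4 = f(1.980000, 2.832460) = 1.472879
  y ← 2.193330 + (0.49/6)·(k1 + 2k2 + 2k3 + k4) = 2.829822
y(1.98) ≈ 2.8298

2.8298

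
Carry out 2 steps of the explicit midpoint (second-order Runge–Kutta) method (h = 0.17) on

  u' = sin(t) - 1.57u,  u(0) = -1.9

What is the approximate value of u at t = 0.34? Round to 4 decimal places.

Midpoint: k1 = f(t_n, u_n); k2 = f(t_n + h/2, u_n + (h/2)·k1); u_{n+1} = u_n + h·k2.
t=0.000000, u=-1.900000:
  k1 = f(0.000000, -1.900000) = 2.983000
  k2 = f(0.085000, -1.646445) = 2.669816
  u ← -1.900000 + 0.17·2.669816 = -1.446131
t=0.170000, u=-1.446131:
  k1 = f(0.170000, -1.446131) = 2.439608
  k2 = f(0.255000, -1.238765) = 2.197106
  u ← -1.446131 + 0.17·2.197106 = -1.072623
u(0.34) ≈ -1.0726

-1.0726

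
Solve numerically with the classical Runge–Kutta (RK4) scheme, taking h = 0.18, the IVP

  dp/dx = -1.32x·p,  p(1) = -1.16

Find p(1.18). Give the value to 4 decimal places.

RK4: k1 = f(x_n, p_n); k2 = f(x_n + h/2, p_n + (h/2)·k1); k3 = f(x_n + h/2, p_n + (h/2)·k2); k4 = f(x_n + h, p_n + h·k3); p_{n+1} = p_n + (h/6)·(k1 + 2k2 + 2k3 + k4).
x=1.000000, p=-1.160000:
  k1 = f(1.000000, -1.160000) = 1.531200
  k2 = f(1.090000, -1.022192) = 1.470730
  k3 = f(1.090000, -1.027634) = 1.478560
  k4 = f(1.180000, -0.893859) = 1.392275
  p ← -1.160000 + (0.18/6)·(k1 + 2k2 + 2k3 + k4) = -0.895338
p(1.18) ≈ -0.8953

-0.8953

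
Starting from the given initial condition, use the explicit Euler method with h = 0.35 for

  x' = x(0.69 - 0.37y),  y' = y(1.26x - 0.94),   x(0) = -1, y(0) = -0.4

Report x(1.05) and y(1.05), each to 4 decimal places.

-2.0145, 0.0004

Euler on (x,y): x_{n+1} = x_n + h·x', y_{n+1} = y_n + h·y'.
0.000000: (-1.000000, -0.400000); f=(-0.838000, 0.880000) → (-1.293300, -0.092000)
0.350000: (-1.293300, -0.092000); f=(-0.936401, 0.236399) → (-1.621040, -0.009260)
0.700000: (-1.621040, -0.009260); f=(-1.124072, 0.027619) → (-2.014466, 0.000406)
(x(1.05), y(1.05)) ≈ (-2.0145, 0.0004)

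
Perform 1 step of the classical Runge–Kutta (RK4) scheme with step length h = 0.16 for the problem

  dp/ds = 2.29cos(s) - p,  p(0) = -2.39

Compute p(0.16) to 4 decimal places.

-1.6995

RK4: k1 = f(s_n, p_n); k2 = f(s_n + h/2, p_n + (h/2)·k1); k3 = f(s_n + h/2, p_n + (h/2)·k2); k4 = f(s_n + h, p_n + h·k3); p_{n+1} = p_n + (h/6)·(k1 + 2k2 + 2k3 + k4).
s=0.000000, p=-2.390000:
  k1 = f(0.000000, -2.390000) = 4.680000
  k2 = f(0.080000, -2.015600) = 4.298276
  k3 = f(0.080000, -2.046138) = 4.328814
  k4 = f(0.160000, -1.697390) = 3.958140
  p ← -2.390000 + (0.16/6)·(k1 + 2k2 + 2k3 + k4) = -1.699538
p(0.16) ≈ -1.6995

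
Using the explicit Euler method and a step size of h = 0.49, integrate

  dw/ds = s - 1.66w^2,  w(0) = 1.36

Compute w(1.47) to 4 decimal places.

Euler: w_{n+1} = w_n + h·f(s_n, w_n).
s=0.000000, w=1.360000: f=-3.070336 → w ← 1.360000 + 0.49·(-3.070336) = -0.144465
s=0.490000, w=-0.144465: f=0.455356 → w ← -0.144465 + 0.49·0.455356 = 0.078660
s=0.980000, w=0.078660: f=0.969729 → w ← 0.078660 + 0.49·0.969729 = 0.553827
w(1.47) ≈ 0.5538

0.5538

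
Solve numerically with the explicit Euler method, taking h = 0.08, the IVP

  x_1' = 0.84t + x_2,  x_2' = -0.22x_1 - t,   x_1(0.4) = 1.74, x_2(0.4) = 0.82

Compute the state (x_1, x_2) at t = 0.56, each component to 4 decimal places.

1.9253, 0.6867

Euler on (x_1,x_2): x_1_{n+1} = x_1_n + h·x_1', x_2_{n+1} = x_2_n + h·x_2'.
0.400000: (1.740000, 0.820000); f=(1.156000, -0.782800) → (1.832480, 0.757376)
0.480000: (1.832480, 0.757376); f=(1.160576, -0.883146) → (1.925326, 0.686724)
(x_1(0.56), x_2(0.56)) ≈ (1.9253, 0.6867)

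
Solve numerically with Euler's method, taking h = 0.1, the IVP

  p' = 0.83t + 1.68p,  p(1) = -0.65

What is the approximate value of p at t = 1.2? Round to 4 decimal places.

Euler: p_{n+1} = p_n + h·f(t_n, p_n).
t=1.000000, p=-0.650000: f=-0.262000 → p ← -0.650000 + 0.1·(-0.262000) = -0.676200
t=1.100000, p=-0.676200: f=-0.223016 → p ← -0.676200 + 0.1·(-0.223016) = -0.698502
p(1.2) ≈ -0.6985

-0.6985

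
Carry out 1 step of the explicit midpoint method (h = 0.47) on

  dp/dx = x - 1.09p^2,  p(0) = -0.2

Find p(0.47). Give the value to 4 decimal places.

-0.1122

Midpoint: k1 = f(x_n, p_n); k2 = f(x_n + h/2, p_n + (h/2)·k1); p_{n+1} = p_n + h·k2.
x=0.000000, p=-0.200000:
  k1 = f(0.000000, -0.200000) = -0.043600
  k2 = f(0.235000, -0.210246) = 0.186818
  p ← -0.200000 + 0.47·0.186818 = -0.112195
p(0.47) ≈ -0.1122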